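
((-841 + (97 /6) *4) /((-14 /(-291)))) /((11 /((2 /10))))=-293.39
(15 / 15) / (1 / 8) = 8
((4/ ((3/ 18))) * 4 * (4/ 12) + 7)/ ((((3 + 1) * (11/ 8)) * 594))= 13/ 1089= 0.01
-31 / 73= -0.42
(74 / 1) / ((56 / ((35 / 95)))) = 37 / 76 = 0.49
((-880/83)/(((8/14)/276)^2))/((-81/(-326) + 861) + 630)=-22308649440/13450067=-1658.63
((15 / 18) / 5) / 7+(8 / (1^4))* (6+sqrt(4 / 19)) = 16* sqrt(19) / 19+2017 / 42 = 51.69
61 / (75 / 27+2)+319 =14266 / 43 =331.77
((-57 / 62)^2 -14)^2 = 2557021489 / 14776336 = 173.05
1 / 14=0.07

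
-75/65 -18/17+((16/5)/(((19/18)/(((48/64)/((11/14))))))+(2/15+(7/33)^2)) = 3929966/4572711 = 0.86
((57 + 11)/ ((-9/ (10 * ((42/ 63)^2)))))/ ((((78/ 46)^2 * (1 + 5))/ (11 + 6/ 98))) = -389936480/ 18110547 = -21.53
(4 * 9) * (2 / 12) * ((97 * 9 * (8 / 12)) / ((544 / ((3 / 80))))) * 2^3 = 2619 / 1360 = 1.93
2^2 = 4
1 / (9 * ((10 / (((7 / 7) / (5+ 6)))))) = 1 / 990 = 0.00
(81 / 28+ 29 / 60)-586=-122351 / 210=-582.62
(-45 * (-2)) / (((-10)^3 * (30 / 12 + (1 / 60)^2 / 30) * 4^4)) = -1215 / 8640032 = -0.00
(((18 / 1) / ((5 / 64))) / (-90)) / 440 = -0.01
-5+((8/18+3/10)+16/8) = -203/90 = -2.26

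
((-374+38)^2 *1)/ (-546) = -2688/ 13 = -206.77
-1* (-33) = 33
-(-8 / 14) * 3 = 12 / 7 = 1.71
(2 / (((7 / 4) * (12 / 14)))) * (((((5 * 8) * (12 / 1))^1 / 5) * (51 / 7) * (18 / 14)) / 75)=19584 / 1225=15.99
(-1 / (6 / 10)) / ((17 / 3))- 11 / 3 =-202 / 51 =-3.96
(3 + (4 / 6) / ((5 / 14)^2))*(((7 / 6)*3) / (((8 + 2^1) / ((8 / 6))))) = 4319 / 1125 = 3.84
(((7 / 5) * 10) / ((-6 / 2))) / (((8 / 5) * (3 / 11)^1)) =-385 / 36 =-10.69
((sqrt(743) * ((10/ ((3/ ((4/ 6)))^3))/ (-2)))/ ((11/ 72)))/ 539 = -320 * sqrt(743)/ 480249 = -0.02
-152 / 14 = -76 / 7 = -10.86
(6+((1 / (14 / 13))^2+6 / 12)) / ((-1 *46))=-1443 / 9016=-0.16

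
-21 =-21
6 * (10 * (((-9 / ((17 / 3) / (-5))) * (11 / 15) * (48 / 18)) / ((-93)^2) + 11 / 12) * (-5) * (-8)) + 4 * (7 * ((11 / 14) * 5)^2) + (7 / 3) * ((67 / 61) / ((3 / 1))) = 2637.31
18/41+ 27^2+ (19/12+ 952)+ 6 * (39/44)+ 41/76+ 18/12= 43454599/25707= 1690.38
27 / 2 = 13.50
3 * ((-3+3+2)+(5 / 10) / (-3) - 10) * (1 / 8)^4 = -49 / 8192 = -0.01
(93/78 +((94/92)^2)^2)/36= 44278807/698483136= 0.06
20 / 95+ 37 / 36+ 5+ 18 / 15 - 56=-166081 / 3420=-48.56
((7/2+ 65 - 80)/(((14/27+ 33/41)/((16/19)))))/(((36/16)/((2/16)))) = -11316/27835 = -0.41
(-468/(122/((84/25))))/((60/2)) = -3276/7625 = -0.43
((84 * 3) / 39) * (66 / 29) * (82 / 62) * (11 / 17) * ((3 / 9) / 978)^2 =69454 / 47508321159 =0.00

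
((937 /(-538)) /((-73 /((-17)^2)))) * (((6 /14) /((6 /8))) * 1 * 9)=35.46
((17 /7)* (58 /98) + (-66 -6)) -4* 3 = -28319 /343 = -82.56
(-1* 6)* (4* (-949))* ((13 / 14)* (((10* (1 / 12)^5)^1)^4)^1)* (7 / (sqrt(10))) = 1542125* sqrt(10) / 39934999921327865856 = 0.00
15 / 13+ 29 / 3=422 / 39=10.82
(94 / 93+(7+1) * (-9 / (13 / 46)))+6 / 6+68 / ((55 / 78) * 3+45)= -372204113 / 1481025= -251.32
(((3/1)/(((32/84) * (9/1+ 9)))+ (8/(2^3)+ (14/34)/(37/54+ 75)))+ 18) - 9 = 11609041/1111664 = 10.44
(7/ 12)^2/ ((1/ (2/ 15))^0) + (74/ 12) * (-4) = -3503/ 144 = -24.33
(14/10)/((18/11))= 77/90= 0.86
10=10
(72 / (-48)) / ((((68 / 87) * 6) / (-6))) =1.92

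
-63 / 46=-1.37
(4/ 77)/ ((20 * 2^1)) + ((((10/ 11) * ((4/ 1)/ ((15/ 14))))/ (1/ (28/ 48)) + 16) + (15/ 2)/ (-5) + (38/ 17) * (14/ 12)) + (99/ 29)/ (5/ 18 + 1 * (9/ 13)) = 8766742252/ 387771615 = 22.61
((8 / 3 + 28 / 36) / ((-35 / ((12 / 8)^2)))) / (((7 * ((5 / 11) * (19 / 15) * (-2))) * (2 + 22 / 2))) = 1023 / 484120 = 0.00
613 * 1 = 613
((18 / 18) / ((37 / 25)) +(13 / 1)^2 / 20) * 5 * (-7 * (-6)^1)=141813 / 74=1916.39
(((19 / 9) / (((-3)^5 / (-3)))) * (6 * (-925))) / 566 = -17575 / 68769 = -0.26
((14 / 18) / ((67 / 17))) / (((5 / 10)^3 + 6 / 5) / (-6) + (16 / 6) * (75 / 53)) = 504560 / 9083391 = 0.06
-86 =-86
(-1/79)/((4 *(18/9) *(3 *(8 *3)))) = -1/45504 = -0.00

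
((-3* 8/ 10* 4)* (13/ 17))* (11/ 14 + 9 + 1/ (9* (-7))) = -128024/ 1785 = -71.72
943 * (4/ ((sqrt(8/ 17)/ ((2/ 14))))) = 943 * sqrt(34)/ 7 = 785.51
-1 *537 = -537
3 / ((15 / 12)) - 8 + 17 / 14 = -307 / 70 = -4.39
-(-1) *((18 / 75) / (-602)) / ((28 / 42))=-9 / 15050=-0.00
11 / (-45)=-11 / 45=-0.24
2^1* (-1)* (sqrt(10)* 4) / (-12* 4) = sqrt(10) / 6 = 0.53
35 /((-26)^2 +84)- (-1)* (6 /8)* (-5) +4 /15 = -7837 /2280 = -3.44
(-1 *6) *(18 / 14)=-54 / 7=-7.71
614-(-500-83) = 1197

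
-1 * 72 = -72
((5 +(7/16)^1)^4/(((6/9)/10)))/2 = 859346415/131072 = 6556.29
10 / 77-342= -26324 / 77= -341.87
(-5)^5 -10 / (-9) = -3123.89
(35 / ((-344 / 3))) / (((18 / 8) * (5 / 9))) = -21 / 86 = -0.24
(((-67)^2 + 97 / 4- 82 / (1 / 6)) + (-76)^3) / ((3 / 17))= -29576923 / 12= -2464743.58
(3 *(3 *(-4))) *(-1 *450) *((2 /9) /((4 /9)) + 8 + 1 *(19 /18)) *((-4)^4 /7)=39628800 /7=5661257.14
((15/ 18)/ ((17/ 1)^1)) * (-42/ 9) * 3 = -35/ 51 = -0.69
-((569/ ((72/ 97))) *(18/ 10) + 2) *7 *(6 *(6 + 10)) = -928586.40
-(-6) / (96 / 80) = 5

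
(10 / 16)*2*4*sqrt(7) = 5*sqrt(7) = 13.23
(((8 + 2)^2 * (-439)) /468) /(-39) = 10975 /4563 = 2.41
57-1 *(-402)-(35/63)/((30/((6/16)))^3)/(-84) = 35533209601/77414400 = 459.00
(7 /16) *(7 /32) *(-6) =-147 /256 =-0.57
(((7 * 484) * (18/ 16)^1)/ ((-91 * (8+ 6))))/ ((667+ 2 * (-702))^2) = -9/ 1633996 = -0.00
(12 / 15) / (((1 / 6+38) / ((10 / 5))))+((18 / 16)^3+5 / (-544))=1.46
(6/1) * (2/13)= 12/13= 0.92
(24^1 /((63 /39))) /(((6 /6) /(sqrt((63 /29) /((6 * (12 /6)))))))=52 * sqrt(609) /203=6.32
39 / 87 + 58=58.45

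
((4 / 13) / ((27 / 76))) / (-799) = -304 / 280449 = -0.00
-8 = -8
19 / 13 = 1.46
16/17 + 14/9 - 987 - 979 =-300416/153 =-1963.50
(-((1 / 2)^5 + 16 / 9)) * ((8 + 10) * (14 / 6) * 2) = -3647 / 24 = -151.96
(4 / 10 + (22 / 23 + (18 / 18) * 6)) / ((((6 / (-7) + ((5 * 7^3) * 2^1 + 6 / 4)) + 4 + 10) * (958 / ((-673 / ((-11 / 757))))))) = 1005676014 / 9740405125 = 0.10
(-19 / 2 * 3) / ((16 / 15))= -855 / 32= -26.72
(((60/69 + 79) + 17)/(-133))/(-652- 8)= 557/504735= 0.00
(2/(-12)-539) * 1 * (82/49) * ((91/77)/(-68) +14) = -1387229465/109956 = -12616.22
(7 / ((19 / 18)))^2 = 15876 / 361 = 43.98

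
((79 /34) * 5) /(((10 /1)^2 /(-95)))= -1501 /136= -11.04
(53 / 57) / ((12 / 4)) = 53 / 171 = 0.31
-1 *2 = -2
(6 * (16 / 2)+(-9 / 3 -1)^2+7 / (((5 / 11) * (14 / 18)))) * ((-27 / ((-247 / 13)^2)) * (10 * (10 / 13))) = -226260 / 4693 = -48.21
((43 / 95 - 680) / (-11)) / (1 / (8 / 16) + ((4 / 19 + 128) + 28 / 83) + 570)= 5358231 / 60762020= 0.09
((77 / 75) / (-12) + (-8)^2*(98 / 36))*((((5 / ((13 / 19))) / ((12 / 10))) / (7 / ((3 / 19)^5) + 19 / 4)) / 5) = 1410507 / 474400030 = 0.00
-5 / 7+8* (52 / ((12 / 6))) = 207.29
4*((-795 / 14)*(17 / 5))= -5406 / 7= -772.29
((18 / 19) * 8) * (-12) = -1728 / 19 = -90.95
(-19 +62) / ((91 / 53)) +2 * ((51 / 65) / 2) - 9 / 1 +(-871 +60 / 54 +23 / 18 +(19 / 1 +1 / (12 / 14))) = -261959 / 315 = -831.62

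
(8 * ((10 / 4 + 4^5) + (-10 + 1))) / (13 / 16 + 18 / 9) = 26048 / 9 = 2894.22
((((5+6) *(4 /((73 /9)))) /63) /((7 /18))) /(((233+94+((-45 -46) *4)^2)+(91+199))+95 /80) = 12672 /7618391179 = 0.00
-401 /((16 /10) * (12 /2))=-2005 /48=-41.77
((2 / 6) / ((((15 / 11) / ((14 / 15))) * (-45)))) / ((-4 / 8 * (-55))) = -28 / 151875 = -0.00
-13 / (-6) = 13 / 6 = 2.17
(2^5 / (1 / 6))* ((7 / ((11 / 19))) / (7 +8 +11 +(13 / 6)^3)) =5515776 / 85943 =64.18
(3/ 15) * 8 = 8/ 5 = 1.60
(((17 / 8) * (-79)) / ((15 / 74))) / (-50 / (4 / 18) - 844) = 49691 / 64140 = 0.77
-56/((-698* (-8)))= -7/698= -0.01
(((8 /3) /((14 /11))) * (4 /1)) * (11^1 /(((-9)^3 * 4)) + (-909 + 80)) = -106364500 /15309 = -6947.84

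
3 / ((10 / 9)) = 27 / 10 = 2.70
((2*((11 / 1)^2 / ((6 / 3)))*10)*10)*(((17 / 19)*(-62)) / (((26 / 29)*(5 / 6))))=-221909160 / 247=-898417.65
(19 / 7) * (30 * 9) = 5130 / 7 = 732.86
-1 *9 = -9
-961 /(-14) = 961 /14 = 68.64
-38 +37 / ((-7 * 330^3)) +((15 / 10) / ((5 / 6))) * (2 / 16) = -4751320631 / 125779500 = -37.78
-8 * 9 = -72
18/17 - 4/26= 200/221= 0.90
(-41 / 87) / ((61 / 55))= -2255 / 5307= -0.42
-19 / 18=-1.06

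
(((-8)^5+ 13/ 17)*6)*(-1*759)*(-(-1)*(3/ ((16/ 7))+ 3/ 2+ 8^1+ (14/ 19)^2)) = 83192229105579/ 49096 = 1694480794.88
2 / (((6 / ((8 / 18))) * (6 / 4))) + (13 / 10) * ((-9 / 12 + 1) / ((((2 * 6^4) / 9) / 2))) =5237 / 51840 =0.10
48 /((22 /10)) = 240 /11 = 21.82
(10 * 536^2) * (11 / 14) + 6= 15801322 / 7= 2257331.71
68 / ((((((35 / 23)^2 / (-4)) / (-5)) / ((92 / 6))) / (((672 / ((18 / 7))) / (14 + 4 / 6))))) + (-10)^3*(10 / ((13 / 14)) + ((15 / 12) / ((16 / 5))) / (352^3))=10184475702375329 / 68038164480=149687.69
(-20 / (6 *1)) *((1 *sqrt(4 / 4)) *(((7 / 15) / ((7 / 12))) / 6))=-4 / 9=-0.44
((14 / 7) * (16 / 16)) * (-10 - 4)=-28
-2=-2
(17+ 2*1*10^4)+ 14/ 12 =120109/ 6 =20018.17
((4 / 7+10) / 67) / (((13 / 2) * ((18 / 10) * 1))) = 740 / 54873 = 0.01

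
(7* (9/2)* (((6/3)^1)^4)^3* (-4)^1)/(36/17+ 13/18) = -157925376/869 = -181732.31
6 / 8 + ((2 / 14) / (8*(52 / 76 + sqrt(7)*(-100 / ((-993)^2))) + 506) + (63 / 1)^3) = 71192737800*sqrt(7) / 160689993103781905967 + 160720685071990784173541139 / 642759972415127623868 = 250047.75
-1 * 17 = -17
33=33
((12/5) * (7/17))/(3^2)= 28/255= 0.11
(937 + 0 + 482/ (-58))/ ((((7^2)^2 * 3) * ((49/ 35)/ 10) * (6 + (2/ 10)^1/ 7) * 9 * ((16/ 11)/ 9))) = 9257875/ 88150314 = 0.11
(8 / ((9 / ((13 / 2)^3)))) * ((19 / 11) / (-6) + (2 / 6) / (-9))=-424021 / 5346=-79.32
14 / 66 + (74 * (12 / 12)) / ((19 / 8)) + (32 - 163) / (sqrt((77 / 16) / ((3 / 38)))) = 19669 / 627 - 262 * sqrt(8778) / 1463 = 14.59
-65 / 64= -1.02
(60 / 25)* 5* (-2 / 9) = -8 / 3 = -2.67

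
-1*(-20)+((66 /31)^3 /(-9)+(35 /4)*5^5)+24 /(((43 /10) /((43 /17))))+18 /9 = 55463635129 /2025788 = 27378.80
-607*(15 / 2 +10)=-21245 / 2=-10622.50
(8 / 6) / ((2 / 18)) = 12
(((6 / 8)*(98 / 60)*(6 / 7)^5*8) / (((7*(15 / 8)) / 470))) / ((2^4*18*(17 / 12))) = 81216 / 204085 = 0.40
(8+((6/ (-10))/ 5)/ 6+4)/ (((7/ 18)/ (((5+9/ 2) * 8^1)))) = 409716/ 175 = 2341.23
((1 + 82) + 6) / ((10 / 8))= 356 / 5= 71.20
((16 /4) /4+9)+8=18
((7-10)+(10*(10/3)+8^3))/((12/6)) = 1627/6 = 271.17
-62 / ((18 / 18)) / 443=-62 / 443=-0.14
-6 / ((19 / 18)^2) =-1944 / 361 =-5.39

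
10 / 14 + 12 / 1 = 89 / 7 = 12.71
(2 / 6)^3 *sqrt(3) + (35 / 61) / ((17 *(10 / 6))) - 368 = -381595 / 1037 + sqrt(3) / 27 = -367.92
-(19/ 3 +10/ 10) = -22/ 3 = -7.33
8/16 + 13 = 27/2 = 13.50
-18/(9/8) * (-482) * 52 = 401024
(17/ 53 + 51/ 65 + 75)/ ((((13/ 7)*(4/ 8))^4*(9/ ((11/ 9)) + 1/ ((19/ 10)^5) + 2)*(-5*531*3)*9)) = -39190366158615056/ 258087655919308992075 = -0.00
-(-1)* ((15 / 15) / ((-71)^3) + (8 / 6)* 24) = 11453151 / 357911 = 32.00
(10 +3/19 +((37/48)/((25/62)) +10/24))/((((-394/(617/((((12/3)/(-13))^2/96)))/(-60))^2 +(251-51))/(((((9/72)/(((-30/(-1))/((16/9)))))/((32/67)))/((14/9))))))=933248206860848541/1499306303142163455520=0.00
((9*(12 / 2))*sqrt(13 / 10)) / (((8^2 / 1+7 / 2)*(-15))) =-2*sqrt(130) / 375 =-0.06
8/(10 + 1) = 8/11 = 0.73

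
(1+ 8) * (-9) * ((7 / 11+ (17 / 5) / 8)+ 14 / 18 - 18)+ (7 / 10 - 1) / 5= 2879733 / 2200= 1308.97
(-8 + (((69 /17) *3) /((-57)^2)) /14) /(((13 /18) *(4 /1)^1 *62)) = -6185889 /138499816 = -0.04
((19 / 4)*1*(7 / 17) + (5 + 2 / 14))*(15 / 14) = 50685 / 6664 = 7.61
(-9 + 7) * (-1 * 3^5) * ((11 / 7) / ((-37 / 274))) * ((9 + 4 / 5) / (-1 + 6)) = -10253628 / 925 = -11085.00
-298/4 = -149/2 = -74.50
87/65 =1.34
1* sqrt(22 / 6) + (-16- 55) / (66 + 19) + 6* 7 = sqrt(33) / 3 + 3499 / 85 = 43.08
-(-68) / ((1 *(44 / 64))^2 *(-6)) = -8704 / 363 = -23.98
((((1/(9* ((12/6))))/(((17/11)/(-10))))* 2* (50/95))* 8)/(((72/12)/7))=-30800/8721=-3.53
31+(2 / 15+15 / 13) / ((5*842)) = 25449701 / 820950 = 31.00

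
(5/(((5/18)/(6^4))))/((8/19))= 55404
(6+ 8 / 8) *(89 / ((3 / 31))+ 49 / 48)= 103117 / 16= 6444.81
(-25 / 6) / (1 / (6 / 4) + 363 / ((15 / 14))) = -125 / 10184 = -0.01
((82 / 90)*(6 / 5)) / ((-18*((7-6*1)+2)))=-41 / 2025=-0.02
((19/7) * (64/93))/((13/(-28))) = -4.02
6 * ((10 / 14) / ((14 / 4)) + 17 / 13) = 5778 / 637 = 9.07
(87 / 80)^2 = 7569 / 6400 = 1.18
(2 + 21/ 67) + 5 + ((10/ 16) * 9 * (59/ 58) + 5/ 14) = 13.39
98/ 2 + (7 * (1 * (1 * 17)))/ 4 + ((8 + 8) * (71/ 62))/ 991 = 9679387/ 122884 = 78.77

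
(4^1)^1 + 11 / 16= 75 / 16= 4.69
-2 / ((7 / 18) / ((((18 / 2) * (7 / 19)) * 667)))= -216108 / 19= -11374.11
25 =25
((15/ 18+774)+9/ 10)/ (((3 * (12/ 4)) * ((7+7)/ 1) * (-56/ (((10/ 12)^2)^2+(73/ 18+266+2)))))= -29.96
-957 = -957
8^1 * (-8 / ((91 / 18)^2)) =-20736 / 8281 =-2.50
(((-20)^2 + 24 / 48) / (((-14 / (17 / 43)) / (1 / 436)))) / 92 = -13617 / 48294848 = -0.00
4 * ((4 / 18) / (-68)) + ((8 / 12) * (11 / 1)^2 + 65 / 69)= 287135 / 3519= 81.60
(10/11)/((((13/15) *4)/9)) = 675/286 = 2.36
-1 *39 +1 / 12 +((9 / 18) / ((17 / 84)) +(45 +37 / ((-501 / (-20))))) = 341735 / 34068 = 10.03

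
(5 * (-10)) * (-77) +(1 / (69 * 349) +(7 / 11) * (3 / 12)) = 4079490011 / 1059564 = 3850.16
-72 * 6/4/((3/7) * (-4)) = 63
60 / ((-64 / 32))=-30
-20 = -20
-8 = -8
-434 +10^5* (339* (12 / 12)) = 33899566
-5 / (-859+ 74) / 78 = 1 / 12246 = 0.00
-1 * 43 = -43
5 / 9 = 0.56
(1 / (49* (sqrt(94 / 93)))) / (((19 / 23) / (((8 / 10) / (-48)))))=-23* sqrt(8742) / 5250840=-0.00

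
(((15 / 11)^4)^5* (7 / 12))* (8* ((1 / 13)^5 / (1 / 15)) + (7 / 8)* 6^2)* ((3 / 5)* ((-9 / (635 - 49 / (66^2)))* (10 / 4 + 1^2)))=-6174446651412591738338470458984375 / 22840151937892883739362402809052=-270.33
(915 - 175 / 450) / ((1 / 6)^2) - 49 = 32877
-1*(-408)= 408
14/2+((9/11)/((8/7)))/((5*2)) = 6223/880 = 7.07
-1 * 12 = -12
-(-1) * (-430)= -430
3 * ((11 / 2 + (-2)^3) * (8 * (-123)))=7380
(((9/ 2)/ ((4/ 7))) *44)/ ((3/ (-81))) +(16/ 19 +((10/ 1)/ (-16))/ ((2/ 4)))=-711049/ 76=-9355.91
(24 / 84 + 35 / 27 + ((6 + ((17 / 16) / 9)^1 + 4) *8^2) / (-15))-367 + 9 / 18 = -771287 / 1890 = -408.09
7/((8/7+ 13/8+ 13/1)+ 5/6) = 1176/2789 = 0.42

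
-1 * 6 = -6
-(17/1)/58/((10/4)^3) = -68/3625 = -0.02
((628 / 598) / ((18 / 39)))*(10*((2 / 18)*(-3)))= -1570 / 207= -7.58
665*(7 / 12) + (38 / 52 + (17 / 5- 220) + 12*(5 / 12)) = 138097 / 780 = 177.05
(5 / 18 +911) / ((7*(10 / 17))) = 278851 / 1260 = 221.31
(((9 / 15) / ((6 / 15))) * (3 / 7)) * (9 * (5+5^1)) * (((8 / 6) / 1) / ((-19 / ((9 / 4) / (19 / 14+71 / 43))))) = -104490 / 34409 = -3.04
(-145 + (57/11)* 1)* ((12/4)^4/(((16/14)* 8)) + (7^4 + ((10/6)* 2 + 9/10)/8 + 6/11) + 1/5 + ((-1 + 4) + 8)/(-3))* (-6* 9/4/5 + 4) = -16943485429/38720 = -437590.02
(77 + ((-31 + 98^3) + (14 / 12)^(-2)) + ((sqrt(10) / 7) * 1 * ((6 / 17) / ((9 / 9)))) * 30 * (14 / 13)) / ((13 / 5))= 1800 * sqrt(10) / 2873 + 17738730 / 49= 362016.88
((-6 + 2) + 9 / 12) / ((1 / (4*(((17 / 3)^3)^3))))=-1541642394461 / 19683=-78323547.96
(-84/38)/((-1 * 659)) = 42/12521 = 0.00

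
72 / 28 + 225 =1593 / 7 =227.57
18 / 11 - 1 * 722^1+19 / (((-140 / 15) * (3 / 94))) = -120759 / 154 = -784.15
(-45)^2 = 2025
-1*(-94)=94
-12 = -12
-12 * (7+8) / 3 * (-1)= 60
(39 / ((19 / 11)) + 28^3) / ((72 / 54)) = 16480.93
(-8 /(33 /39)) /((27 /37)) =-3848 /297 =-12.96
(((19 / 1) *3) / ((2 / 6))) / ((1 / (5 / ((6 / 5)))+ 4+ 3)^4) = 66796875 / 1073283121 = 0.06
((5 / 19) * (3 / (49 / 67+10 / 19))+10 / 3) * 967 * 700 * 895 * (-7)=-80680810962500 / 4803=-16798003531.65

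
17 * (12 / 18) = 34 / 3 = 11.33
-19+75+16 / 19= 1080 / 19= 56.84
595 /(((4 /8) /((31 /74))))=18445 /37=498.51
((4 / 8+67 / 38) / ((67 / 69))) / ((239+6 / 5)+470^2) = 4945 / 469185791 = 0.00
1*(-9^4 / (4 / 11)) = -72171 / 4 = -18042.75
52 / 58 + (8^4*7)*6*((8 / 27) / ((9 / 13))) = 172951610 / 2349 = 73627.76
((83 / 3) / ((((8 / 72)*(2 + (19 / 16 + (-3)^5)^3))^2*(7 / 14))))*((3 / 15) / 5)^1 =8355053568 / 9317293038213065178025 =0.00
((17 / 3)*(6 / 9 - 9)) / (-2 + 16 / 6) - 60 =-785 / 6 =-130.83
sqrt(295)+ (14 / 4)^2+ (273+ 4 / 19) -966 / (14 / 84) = -418801 / 76+ sqrt(295) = -5493.36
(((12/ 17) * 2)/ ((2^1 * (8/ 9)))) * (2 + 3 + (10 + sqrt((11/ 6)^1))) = 9 * sqrt(66)/ 68 + 405/ 34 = 12.99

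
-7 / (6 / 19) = -133 / 6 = -22.17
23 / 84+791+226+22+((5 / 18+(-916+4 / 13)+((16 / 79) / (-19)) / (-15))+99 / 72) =6158150119 / 49172760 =125.23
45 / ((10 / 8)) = 36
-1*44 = -44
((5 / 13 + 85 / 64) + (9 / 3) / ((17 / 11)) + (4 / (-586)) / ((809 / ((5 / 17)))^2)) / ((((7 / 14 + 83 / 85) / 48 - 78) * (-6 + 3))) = 842392511723705 / 53926271482048394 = 0.02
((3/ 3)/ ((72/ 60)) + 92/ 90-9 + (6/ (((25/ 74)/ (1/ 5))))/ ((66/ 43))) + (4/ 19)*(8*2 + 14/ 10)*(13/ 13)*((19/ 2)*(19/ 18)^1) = 789601/ 24750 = 31.90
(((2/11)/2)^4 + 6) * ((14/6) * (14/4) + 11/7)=35929423/614922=58.43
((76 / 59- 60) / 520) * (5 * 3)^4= -4384125 / 767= -5715.94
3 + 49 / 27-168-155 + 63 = -6890 / 27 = -255.19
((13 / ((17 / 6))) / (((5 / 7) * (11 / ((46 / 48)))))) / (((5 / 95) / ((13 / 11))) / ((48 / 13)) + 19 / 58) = 1064532 / 646085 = 1.65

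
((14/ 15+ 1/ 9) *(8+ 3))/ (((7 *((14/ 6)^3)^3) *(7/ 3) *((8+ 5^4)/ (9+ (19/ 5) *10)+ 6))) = 53141913/ 3015423283075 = 0.00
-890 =-890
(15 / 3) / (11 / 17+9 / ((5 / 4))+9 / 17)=425 / 712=0.60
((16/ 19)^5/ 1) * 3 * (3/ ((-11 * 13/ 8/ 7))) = -528482304/ 354082157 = -1.49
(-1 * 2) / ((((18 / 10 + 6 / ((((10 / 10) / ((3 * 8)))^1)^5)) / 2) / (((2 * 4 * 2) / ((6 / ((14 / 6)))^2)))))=-3920 / 19349177049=-0.00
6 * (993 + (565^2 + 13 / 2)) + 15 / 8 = 15370791 / 8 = 1921348.88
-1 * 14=-14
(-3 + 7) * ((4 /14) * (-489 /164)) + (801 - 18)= 779.59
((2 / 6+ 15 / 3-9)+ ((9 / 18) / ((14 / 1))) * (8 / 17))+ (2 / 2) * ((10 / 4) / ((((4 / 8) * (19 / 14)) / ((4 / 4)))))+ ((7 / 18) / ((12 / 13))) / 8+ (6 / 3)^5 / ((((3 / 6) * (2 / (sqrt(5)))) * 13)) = 339959 / 3907008+ 32 * sqrt(5) / 13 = 5.59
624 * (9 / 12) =468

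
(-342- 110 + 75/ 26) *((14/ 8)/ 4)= -81739/ 416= -196.49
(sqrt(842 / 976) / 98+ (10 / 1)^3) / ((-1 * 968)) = -1.03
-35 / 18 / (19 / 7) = -245 / 342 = -0.72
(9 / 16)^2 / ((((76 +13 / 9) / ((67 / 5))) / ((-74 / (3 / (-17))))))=602397 / 26240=22.96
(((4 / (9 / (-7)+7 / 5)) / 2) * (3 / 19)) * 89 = 9345 / 38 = 245.92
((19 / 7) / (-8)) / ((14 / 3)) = -57 / 784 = -0.07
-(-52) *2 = 104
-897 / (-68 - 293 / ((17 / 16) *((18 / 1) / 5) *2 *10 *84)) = 5764122 / 437261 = 13.18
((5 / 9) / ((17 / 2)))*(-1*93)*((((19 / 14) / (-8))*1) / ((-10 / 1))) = -589 / 5712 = -0.10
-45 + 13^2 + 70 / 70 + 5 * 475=2500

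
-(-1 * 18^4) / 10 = 52488 / 5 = 10497.60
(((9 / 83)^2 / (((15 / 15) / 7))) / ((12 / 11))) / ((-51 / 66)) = -22869 / 234226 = -0.10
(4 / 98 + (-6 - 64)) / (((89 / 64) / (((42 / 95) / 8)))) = -164544 / 59185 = -2.78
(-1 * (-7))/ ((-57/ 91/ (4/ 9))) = -2548/ 513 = -4.97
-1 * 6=-6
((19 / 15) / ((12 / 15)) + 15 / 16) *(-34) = -2057 / 24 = -85.71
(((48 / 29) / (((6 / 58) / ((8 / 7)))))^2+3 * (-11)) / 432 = 14767 / 21168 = 0.70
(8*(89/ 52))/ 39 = 178/ 507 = 0.35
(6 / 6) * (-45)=-45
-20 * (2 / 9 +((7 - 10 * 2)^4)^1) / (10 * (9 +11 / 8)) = -49552 / 9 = -5505.78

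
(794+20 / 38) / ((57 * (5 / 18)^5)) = 9508306176 / 1128125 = 8428.42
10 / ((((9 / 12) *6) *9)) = 20 / 81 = 0.25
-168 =-168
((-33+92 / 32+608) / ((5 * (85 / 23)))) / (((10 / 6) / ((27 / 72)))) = 956961 / 136000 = 7.04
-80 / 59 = -1.36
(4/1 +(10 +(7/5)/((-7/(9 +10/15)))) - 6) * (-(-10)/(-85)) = -182/255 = -0.71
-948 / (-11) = 948 / 11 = 86.18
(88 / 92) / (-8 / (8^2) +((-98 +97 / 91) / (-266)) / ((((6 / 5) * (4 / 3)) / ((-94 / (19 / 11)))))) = -0.08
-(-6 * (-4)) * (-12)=288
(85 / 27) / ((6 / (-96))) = -50.37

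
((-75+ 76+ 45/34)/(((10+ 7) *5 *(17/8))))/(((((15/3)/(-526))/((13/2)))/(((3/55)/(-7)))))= 3241212/47287625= 0.07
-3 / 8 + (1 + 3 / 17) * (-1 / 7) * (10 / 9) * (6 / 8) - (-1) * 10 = 27089 / 2856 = 9.48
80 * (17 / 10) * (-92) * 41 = -512992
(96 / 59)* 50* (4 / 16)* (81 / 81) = 1200 / 59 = 20.34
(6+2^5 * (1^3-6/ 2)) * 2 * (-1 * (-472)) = -54752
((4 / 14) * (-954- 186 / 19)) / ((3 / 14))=-1285.05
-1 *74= -74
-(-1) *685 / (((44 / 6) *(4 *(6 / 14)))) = 4795 / 88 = 54.49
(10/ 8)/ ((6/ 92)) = 115/ 6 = 19.17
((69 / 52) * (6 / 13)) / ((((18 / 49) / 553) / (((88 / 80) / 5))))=6855541 / 33800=202.83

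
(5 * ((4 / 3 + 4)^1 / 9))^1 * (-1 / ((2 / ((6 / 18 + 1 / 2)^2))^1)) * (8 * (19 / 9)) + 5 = -27065 / 2187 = -12.38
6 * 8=48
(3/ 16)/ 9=1/ 48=0.02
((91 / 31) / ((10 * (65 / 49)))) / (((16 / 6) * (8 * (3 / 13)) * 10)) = 4459 / 992000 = 0.00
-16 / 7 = -2.29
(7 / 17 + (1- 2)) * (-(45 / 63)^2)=0.30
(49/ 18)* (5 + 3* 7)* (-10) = -6370/ 9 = -707.78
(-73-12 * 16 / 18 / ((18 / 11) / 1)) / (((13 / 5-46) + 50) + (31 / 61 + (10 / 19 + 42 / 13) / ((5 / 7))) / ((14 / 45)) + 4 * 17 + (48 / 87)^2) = -1904376740630 / 2237894428113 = -0.85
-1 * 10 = -10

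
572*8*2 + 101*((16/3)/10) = 138088/15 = 9205.87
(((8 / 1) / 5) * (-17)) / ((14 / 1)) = -68 / 35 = -1.94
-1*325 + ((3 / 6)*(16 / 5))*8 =-1561 / 5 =-312.20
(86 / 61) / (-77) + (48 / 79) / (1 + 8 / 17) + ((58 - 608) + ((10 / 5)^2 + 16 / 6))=-15109828544 / 27829725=-542.94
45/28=1.61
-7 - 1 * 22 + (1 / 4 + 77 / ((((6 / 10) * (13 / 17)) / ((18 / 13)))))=137645 / 676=203.62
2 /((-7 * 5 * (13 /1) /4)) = -0.02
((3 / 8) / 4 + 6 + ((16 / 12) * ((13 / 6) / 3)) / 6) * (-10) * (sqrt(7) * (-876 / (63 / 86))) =254431645 * sqrt(7) / 3402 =197872.68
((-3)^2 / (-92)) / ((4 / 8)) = -0.20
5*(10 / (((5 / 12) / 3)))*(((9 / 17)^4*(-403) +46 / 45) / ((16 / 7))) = -805992383 / 167042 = -4825.09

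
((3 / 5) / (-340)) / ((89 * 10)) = -3 / 1513000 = -0.00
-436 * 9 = -3924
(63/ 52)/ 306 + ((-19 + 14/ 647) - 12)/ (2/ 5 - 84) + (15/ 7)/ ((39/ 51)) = 5316289987/ 1673519848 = 3.18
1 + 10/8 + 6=33/4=8.25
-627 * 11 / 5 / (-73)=6897 / 365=18.90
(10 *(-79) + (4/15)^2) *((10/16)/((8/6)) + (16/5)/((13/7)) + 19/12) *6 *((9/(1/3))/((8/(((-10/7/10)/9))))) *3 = 2093439919/728000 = 2875.60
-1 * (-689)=689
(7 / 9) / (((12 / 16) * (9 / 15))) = 140 / 81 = 1.73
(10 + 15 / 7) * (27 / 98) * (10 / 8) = 11475 / 2744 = 4.18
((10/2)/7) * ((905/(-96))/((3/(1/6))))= -4525/12096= -0.37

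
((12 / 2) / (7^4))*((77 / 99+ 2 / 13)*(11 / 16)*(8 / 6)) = 1199 / 561834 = 0.00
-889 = -889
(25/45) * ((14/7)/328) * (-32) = -40/369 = -0.11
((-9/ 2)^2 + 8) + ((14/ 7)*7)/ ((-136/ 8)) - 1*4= 1593/ 68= 23.43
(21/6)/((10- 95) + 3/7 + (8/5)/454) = -55615/1343784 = -0.04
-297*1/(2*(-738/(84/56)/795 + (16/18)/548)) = 97043265/403364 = 240.58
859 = 859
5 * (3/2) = 15/2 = 7.50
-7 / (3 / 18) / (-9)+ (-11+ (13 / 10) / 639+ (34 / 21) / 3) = -86353 / 14910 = -5.79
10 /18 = 5 /9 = 0.56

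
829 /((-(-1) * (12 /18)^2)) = 7461 /4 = 1865.25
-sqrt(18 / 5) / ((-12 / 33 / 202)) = 3333 * sqrt(10) / 10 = 1053.99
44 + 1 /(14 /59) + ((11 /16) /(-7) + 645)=77629 /112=693.12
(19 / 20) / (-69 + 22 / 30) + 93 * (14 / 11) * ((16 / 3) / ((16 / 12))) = 21331341 / 45056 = 473.44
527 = 527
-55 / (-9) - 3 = 28 / 9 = 3.11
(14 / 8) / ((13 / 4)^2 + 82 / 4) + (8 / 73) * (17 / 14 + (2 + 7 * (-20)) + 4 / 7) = -539544 / 36281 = -14.87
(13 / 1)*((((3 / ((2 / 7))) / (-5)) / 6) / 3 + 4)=3029 / 60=50.48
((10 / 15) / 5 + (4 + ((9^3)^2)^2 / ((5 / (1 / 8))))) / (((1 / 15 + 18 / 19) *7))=946969622873 / 952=994715990.41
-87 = -87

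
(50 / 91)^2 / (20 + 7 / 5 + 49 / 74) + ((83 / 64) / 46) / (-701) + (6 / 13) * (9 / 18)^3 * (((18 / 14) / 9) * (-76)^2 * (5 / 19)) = 1749542899879631 / 139504560354432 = 12.54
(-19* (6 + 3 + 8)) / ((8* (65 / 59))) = -19057 / 520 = -36.65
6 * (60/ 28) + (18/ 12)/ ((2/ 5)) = 16.61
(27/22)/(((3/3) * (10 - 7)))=9/22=0.41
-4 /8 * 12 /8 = -3 /4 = -0.75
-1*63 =-63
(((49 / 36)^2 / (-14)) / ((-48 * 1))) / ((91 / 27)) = 49 / 59904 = 0.00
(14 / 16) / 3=7 / 24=0.29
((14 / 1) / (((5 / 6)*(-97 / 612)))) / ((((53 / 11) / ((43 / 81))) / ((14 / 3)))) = -54.50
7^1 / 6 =7 / 6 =1.17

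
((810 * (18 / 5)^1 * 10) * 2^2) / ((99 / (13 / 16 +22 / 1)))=295650 / 11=26877.27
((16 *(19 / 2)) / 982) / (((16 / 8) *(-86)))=-19 / 21113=-0.00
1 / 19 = 0.05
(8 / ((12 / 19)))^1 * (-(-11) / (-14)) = -209 / 21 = -9.95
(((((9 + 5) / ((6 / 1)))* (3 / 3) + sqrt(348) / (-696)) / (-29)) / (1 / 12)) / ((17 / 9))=-252 / 493 + 9* sqrt(87) / 14297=-0.51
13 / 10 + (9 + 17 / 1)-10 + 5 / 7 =18.01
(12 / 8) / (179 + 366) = 3 / 1090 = 0.00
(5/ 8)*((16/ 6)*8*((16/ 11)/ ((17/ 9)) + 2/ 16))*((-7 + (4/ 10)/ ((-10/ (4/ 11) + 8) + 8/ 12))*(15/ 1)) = -26559065/ 21131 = -1256.88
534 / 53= 10.08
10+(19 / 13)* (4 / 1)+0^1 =15.85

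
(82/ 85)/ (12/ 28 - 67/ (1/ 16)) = -0.00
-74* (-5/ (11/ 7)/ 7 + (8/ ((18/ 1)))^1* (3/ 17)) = 15614/ 561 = 27.83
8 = 8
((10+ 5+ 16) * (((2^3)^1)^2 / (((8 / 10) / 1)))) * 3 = 7440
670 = 670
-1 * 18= -18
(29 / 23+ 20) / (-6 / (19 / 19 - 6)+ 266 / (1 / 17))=2445 / 520168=0.00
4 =4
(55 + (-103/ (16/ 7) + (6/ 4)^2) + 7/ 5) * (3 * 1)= 40.76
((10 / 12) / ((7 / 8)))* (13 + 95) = 720 / 7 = 102.86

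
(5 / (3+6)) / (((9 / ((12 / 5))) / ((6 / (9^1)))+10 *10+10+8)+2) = 8 / 1809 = 0.00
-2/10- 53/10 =-11/2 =-5.50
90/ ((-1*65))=-18/ 13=-1.38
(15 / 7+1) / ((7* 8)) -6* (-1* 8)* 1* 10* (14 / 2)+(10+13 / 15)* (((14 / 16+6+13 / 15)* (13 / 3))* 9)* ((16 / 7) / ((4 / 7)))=242310823 / 14700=16483.73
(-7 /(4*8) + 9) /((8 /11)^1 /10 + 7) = 15455 /12448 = 1.24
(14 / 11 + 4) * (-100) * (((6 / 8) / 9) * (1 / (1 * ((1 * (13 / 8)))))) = -11600 / 429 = -27.04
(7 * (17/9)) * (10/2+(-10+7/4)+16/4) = 119/12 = 9.92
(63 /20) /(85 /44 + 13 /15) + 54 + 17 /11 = 1151386 /20317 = 56.67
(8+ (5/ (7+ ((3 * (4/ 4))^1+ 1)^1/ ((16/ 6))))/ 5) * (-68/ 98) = -276/ 49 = -5.63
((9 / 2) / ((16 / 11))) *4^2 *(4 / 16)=99 / 8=12.38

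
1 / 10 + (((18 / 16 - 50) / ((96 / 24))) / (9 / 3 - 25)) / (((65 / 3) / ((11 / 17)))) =97 / 832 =0.12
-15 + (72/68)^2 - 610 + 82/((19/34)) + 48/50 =-65367891/137275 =-476.18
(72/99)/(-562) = -4/3091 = -0.00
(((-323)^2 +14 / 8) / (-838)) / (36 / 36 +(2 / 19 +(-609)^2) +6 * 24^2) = -7929137 / 23840845248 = -0.00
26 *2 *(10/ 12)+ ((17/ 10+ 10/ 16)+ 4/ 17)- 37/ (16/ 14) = 13789/ 1020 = 13.52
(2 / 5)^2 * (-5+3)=-8 / 25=-0.32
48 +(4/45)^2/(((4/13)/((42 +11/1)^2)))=243268/2025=120.13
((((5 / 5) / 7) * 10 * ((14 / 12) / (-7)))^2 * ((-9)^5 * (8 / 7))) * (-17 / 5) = 4461480 / 343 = 13007.23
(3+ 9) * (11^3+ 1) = 15984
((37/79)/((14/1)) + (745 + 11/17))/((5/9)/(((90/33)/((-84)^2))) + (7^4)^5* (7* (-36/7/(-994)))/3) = 2986320705/3857796490962701294252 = 0.00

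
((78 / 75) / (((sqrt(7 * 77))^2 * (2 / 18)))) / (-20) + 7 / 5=188533 / 134750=1.40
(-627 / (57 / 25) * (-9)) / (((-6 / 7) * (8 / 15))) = -5414.06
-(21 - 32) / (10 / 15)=33 / 2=16.50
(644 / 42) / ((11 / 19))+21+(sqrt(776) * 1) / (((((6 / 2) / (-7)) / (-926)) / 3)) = 1567 / 33+12964 * sqrt(194) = 180615.11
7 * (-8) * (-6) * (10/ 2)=1680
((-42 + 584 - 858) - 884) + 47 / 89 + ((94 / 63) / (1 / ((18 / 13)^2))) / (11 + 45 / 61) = -22601102087 / 18846373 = -1199.23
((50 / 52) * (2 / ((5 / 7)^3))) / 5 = 343 / 325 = 1.06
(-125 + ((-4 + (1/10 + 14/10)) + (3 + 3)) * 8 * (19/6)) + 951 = 2744/3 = 914.67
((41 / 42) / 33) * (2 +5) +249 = 49343 / 198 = 249.21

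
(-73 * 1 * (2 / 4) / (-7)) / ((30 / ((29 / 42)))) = 2117 / 17640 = 0.12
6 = 6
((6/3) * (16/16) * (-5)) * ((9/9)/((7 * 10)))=-1/7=-0.14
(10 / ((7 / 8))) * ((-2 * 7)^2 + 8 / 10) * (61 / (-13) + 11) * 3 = 3873024 / 91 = 42560.70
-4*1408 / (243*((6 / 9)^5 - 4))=1408 / 235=5.99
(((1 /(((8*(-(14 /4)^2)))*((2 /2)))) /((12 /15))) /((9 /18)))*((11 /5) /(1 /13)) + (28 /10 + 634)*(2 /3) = 1245983 /2940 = 423.80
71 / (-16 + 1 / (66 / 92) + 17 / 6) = -1562 / 259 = -6.03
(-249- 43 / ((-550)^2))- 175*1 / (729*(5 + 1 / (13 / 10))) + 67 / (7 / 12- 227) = -40743563043127 / 163407172500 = -249.34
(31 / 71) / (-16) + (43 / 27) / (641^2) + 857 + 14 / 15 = 54058985177191 / 63012710160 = 857.91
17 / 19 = 0.89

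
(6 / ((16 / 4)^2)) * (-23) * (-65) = 560.62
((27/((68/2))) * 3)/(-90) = -9/340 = -0.03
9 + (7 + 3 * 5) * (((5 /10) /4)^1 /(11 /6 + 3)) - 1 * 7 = 149 /58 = 2.57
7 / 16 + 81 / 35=1541 / 560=2.75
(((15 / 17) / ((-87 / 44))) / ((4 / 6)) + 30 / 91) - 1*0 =-15240 / 44863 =-0.34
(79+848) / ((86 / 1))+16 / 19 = 18989 / 1634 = 11.62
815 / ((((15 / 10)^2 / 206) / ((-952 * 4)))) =-2557300480 / 9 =-284144497.78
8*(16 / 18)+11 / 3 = 97 / 9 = 10.78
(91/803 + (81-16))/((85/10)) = 104572/13651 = 7.66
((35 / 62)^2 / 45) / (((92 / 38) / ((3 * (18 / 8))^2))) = 377055 / 2829184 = 0.13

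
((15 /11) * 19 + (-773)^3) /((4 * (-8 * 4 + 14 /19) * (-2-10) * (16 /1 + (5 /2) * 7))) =-48267493619 /5253336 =-9187.97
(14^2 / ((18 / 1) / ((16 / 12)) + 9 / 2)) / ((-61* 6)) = -49 / 1647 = -0.03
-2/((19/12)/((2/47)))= -48/893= -0.05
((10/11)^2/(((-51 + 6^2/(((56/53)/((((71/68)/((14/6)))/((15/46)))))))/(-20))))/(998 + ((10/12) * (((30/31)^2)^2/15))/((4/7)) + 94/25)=384646496500000/98964383216394663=0.00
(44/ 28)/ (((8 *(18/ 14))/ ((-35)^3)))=-471625/ 72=-6550.35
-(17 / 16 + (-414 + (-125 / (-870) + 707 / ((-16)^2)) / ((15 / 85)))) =26490779 / 66816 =396.47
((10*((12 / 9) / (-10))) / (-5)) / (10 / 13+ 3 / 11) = 572 / 2235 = 0.26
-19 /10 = -1.90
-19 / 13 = -1.46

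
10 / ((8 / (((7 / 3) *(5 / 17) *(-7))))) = -1225 / 204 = -6.00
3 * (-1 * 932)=-2796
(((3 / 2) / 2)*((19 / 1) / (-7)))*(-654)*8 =74556 / 7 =10650.86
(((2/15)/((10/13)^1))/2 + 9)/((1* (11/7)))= 9541/1650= 5.78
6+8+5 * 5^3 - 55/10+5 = 1277/2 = 638.50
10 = 10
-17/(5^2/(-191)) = 3247/25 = 129.88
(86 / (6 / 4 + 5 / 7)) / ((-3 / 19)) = -22876 / 93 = -245.98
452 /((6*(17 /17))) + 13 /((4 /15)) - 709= -7019 /12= -584.92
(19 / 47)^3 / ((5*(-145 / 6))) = -41154 / 75271675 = -0.00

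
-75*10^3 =-75000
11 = 11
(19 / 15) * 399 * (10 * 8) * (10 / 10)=40432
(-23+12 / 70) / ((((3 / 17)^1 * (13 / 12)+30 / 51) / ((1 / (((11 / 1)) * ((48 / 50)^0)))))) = -54332 / 20405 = -2.66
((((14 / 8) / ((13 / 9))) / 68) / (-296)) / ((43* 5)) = -63 / 225031040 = -0.00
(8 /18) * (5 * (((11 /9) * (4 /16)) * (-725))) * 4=-159500 /81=-1969.14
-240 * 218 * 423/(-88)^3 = 691605/21296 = 32.48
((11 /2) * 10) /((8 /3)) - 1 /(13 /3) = 20.39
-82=-82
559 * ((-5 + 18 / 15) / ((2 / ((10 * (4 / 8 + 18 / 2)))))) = -100899.50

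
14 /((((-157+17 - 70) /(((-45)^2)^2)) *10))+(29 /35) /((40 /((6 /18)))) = -114817471 /4200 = -27337.49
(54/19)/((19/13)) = 702/361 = 1.94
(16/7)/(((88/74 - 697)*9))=-592/1621935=-0.00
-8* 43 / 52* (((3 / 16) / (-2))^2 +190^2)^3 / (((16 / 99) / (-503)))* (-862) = -46619831364429369583353660522129 / 55834574848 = -834963487970380714008.33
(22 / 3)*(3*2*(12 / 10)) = 264 / 5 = 52.80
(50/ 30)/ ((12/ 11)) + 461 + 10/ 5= 16723/ 36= 464.53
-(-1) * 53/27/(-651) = -53/17577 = -0.00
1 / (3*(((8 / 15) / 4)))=5 / 2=2.50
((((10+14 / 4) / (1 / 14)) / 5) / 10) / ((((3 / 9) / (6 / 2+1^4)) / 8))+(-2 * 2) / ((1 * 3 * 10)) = 27206 / 75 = 362.75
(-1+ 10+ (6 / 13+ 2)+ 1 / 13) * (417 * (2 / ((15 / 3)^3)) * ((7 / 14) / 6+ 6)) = 30441 / 65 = 468.32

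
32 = 32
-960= -960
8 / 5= 1.60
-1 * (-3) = 3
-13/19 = -0.68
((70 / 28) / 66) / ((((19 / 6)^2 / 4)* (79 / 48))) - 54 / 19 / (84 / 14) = -0.46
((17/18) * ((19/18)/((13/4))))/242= 323/254826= 0.00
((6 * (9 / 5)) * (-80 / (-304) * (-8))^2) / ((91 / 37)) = 639360 / 32851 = 19.46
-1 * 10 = -10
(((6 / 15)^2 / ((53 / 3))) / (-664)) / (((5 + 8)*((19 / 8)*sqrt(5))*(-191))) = 12*sqrt(5) / 25941452875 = 0.00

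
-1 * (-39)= 39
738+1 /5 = 3691 /5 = 738.20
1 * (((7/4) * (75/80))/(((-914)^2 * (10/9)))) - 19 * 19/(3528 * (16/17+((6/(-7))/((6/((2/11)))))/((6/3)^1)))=-902306777347/8185009512960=-0.11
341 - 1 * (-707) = 1048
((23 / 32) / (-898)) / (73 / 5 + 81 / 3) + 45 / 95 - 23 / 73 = 1314799855 / 8290221056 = 0.16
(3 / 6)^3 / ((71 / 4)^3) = 8 / 357911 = 0.00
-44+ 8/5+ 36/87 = -6088/145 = -41.99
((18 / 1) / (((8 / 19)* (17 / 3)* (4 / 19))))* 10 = 48735 / 136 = 358.35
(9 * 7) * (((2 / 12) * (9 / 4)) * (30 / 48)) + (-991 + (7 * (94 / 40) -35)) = -318331 / 320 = -994.78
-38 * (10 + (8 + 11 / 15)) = -10678 / 15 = -711.87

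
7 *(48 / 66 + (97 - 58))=3059 / 11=278.09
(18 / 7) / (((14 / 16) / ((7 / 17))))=144 / 119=1.21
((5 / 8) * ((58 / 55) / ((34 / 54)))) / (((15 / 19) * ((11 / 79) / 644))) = 63073521 / 10285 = 6132.57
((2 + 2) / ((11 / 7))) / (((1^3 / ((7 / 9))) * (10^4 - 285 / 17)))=476 / 2400255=0.00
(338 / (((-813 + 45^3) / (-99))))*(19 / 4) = -105963 / 60208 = -1.76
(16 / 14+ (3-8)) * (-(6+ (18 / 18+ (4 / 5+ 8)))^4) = 1051652187 / 4375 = 240377.64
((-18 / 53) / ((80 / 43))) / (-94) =387 / 199280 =0.00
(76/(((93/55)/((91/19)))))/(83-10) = 20020/6789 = 2.95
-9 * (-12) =108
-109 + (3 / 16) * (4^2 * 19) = -52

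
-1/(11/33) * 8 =-24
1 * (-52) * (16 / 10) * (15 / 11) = -1248 / 11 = -113.45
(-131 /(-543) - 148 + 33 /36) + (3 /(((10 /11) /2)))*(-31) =-3816661 /10860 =-351.44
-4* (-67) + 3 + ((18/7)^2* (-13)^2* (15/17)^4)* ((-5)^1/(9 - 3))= -1200943391/4092529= -293.45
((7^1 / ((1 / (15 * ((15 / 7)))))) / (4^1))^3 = 11390625 / 64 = 177978.52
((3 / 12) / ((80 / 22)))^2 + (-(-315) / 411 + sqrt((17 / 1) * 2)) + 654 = sqrt(34) + 2296413377 / 3507200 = 660.60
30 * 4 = 120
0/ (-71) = 0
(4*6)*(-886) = -21264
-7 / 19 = -0.37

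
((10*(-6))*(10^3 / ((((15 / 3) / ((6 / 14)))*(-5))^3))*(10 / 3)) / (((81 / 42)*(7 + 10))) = 128 / 4165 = 0.03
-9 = -9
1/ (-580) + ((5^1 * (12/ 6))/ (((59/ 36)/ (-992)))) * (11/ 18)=-126579259/ 34220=-3698.98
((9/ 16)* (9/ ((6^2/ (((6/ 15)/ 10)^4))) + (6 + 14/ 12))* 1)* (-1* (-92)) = 2317968957/ 6250000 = 370.88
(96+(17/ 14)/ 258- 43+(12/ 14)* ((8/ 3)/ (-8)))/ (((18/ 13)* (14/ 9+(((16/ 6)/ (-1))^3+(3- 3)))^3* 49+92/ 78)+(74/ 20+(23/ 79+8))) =-101832118245/ 691240552349822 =-0.00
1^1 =1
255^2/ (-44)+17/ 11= -64957/ 44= -1476.30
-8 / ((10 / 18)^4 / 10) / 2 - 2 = -52738 / 125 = -421.90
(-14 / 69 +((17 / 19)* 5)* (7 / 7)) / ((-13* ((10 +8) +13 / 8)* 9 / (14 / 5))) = -627088 / 120408795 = -0.01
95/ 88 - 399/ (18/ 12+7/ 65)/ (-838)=50725/ 36872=1.38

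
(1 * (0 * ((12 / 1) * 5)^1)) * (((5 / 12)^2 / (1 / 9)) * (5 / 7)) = 0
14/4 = 7/2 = 3.50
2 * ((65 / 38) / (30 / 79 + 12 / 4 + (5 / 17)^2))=1484015 / 1503622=0.99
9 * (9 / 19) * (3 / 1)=243 / 19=12.79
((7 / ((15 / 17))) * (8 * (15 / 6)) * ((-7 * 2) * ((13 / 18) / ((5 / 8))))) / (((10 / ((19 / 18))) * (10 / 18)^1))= -1646008 / 3375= -487.71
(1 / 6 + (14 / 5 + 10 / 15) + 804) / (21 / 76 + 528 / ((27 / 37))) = 1.12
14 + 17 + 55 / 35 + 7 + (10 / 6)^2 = 2668 / 63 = 42.35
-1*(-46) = 46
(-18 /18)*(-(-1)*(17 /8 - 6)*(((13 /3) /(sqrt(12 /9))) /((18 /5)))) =2015*sqrt(3) /864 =4.04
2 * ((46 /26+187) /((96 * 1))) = 409 /104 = 3.93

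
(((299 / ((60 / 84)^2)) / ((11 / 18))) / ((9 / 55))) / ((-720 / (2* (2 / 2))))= -14651 / 900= -16.28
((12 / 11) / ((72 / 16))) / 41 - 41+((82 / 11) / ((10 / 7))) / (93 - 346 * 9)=-279278042 / 6812355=-41.00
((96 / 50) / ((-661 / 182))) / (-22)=4368 / 181775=0.02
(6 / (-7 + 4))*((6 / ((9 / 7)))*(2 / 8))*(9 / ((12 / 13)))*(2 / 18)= -91 / 36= -2.53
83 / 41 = 2.02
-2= -2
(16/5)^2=256/25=10.24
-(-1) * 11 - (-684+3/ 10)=6947/ 10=694.70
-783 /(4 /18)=-7047 /2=-3523.50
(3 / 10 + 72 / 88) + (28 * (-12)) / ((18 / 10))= -61231 / 330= -185.55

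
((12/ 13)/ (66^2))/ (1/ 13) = 1/ 363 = 0.00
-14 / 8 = -7 / 4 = -1.75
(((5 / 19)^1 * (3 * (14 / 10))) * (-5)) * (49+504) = -58065 / 19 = -3056.05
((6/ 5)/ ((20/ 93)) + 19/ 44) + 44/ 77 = 50691/ 7700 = 6.58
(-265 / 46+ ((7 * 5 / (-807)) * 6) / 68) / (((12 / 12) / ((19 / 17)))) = -11520175 / 1788043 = -6.44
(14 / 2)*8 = 56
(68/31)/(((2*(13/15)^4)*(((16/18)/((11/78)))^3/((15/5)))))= 92784841875/3983777847296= 0.02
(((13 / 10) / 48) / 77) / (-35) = -13 / 1293600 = -0.00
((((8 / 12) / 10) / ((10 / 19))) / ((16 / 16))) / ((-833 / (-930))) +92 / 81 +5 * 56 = 94893089 / 337365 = 281.28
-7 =-7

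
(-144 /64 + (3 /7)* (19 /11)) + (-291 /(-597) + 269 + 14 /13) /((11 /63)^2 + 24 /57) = 16216488449895 /27131700596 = 597.70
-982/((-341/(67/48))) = 32897/8184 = 4.02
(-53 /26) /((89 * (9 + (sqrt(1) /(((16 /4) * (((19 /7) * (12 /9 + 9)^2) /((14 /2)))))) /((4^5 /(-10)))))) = -990952448 /389385669231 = -0.00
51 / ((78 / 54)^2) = 4131 / 169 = 24.44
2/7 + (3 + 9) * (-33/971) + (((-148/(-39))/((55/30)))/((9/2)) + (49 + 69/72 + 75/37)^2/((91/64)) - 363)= 6139445214074/3991884897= 1537.98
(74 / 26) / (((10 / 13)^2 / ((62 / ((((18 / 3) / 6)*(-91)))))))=-1147 / 350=-3.28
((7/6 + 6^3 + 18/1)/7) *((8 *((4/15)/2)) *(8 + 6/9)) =293488/945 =310.57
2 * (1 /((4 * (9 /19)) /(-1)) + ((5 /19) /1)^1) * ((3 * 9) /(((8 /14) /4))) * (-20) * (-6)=-12003.16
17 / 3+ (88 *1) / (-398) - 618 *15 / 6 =-919114 / 597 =-1539.55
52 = 52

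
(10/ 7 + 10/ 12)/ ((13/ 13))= 95/ 42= 2.26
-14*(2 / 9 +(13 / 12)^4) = -232183 / 10368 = -22.39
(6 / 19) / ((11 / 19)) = 6 / 11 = 0.55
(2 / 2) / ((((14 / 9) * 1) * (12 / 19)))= 57 / 56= 1.02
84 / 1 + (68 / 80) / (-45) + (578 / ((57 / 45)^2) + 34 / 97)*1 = 14011101511 / 31515300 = 444.58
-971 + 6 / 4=-1939 / 2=-969.50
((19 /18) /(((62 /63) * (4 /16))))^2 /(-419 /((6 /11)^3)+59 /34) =-64954008 /9104841701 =-0.01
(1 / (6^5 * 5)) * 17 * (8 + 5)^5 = 6311981 / 38880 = 162.35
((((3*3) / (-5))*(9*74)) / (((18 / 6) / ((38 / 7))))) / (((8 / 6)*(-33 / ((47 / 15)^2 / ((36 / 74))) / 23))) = 1321540877 / 57750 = 22883.82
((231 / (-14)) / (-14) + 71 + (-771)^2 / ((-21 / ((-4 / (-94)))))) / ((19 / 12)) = -235293 / 329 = -715.18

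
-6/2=-3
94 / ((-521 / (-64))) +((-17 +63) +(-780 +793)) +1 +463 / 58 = 2403231 / 30218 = 79.53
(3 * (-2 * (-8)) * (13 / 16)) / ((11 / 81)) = 3159 / 11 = 287.18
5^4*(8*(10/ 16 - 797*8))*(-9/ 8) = 286891875/ 8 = 35861484.38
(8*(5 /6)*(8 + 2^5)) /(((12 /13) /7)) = 18200 /9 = 2022.22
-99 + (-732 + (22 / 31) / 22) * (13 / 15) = -341018 / 465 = -733.37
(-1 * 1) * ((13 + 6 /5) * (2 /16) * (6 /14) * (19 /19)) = -213 /280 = -0.76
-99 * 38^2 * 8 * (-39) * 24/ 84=89204544/ 7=12743506.29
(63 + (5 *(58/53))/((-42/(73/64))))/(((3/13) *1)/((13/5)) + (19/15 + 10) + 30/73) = 276165657235/51700850432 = 5.34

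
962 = 962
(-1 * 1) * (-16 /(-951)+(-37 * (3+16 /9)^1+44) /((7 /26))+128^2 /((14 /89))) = -2070239210 /19971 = -103662.27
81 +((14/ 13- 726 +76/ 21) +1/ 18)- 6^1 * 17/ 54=-116869/ 182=-642.14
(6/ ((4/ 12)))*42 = 756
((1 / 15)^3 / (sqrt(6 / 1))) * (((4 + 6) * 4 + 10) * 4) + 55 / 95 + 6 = 4 * sqrt(6) / 405 + 125 / 19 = 6.60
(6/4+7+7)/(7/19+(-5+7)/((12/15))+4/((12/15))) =589/299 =1.97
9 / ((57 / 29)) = 87 / 19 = 4.58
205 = 205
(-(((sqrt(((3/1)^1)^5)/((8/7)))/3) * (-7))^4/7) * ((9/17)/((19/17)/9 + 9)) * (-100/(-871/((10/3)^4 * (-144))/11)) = 928686278953125/4863664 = 190943757.41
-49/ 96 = -0.51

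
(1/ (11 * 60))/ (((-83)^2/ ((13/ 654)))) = 0.00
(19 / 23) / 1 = 19 / 23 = 0.83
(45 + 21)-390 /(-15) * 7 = 248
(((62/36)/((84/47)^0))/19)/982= 31/335844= 0.00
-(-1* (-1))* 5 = -5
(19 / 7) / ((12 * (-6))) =-19 / 504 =-0.04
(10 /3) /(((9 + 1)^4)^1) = 1 /3000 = 0.00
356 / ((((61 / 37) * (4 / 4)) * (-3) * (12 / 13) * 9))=-42809 / 4941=-8.66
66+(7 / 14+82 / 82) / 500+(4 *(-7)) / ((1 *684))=11279513 / 171000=65.96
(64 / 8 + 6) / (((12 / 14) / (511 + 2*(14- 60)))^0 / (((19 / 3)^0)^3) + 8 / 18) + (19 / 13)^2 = 1999 / 169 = 11.83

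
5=5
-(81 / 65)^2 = -6561 / 4225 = -1.55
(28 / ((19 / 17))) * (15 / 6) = 1190 / 19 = 62.63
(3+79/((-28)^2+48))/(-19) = -2575/15808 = -0.16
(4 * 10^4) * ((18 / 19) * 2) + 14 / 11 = 15840266 / 209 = 75790.75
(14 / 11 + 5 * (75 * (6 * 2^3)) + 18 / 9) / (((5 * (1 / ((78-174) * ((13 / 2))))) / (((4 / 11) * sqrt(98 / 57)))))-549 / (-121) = 549 / 121-1153361664 * sqrt(114) / 11495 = -1071290.18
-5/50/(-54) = 1/540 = 0.00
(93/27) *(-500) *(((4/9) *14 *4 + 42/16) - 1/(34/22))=-127429375/2754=-46270.65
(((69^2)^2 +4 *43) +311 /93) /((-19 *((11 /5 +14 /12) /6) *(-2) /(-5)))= -316208784000 /59489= -5315416.03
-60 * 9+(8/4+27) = -511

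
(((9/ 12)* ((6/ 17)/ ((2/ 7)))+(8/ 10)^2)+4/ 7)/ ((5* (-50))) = -25441/ 2975000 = -0.01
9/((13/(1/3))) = 3/13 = 0.23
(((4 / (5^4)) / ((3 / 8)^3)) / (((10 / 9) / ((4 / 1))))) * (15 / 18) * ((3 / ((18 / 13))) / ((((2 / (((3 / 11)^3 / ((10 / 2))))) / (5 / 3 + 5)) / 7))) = 186368 / 2495625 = 0.07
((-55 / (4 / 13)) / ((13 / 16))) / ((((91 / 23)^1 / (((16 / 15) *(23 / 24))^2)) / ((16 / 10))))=-92.97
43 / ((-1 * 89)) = -43 / 89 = -0.48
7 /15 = 0.47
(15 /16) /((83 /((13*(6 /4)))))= 585 /2656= 0.22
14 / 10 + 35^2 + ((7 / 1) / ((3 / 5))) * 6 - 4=6462 / 5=1292.40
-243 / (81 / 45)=-135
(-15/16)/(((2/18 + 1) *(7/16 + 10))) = -27/334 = -0.08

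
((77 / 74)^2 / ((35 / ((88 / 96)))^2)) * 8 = 14641 / 2464200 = 0.01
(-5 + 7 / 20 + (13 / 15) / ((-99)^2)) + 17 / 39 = -32215211 / 7644780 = -4.21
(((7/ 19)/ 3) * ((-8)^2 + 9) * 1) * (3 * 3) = 1533/ 19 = 80.68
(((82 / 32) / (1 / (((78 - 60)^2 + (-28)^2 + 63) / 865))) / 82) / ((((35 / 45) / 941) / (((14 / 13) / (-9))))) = -1101911 / 179920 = -6.12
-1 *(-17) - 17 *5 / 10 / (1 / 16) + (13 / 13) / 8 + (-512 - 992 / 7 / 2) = -39297 / 56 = -701.73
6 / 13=0.46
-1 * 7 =-7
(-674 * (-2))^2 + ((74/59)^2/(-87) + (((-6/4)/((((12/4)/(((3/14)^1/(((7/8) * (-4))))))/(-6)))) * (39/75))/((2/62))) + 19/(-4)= 2696480556630599/1483950300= 1817096.27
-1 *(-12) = 12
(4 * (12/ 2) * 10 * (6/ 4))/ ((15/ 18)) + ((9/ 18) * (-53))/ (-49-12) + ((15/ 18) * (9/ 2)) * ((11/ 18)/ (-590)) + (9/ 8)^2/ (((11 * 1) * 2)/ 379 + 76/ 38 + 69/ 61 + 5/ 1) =56593282105547/ 130825780608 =432.59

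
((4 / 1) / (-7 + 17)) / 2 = 1 / 5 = 0.20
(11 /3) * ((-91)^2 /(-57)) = -91091 /171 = -532.70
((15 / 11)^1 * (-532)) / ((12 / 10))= -6650 / 11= -604.55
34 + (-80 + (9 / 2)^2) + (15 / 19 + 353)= 24931 / 76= 328.04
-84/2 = -42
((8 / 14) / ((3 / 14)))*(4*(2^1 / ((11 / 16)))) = 31.03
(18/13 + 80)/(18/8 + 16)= 4232/949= 4.46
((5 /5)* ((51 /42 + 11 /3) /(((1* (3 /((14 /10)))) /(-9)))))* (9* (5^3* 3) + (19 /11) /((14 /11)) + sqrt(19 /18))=-1938029 /28 - 41* sqrt(38) /12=-69236.38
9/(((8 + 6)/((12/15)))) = 18/35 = 0.51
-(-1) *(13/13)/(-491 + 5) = -1/486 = -0.00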